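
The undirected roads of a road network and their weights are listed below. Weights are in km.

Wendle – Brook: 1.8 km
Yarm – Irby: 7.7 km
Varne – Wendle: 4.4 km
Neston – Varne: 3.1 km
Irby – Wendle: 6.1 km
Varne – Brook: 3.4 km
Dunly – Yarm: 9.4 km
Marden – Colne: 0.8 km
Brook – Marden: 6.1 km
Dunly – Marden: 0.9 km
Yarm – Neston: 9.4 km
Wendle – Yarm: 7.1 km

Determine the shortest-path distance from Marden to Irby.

14 km

Running Dijkstra from Marden:
Marden: 0
Colne: 0.8  (via Marden)
Dunly: 0.9  (via Marden)
Brook: 6.1  (via Marden)
Wendle: 7.9  (via Brook)
Varne: 9.5  (via Brook)
Yarm: 10.3  (via Dunly)
Neston: 12.6  (via Varne)
Irby: 14  (via Wendle)
Shortest route: Marden → Brook → Wendle → Irby = 14 km.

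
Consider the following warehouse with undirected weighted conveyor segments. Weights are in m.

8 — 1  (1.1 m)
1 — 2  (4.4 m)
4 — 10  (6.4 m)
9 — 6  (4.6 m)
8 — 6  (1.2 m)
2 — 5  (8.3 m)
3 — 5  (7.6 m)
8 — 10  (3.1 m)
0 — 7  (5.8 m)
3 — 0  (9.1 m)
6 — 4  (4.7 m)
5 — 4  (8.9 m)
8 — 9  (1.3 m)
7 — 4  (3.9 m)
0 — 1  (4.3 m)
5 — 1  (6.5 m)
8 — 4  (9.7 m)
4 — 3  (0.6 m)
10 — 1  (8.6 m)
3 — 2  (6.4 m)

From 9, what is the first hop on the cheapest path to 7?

Candidate routes:
9–6–4–7: 4.6+4.7+3.9 = 13.2
9–8–1–0–7: 1.3+1.1+4.3+5.8 = 12.5
9–8–6–4–7: 1.3+1.2+4.7+3.9 = 11.1
9–8–10–4–7: 1.3+3.1+6.4+3.9 = 14.7
Cheapest is 9–8–6–4–7 at 11.1 m.
So from 9 the first move is to 8.

8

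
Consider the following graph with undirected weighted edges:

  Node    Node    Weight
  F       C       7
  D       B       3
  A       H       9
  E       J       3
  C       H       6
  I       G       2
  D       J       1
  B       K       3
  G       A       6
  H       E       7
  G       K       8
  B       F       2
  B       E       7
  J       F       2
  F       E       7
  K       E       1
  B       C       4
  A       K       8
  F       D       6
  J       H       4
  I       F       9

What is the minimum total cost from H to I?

Settle nodes by increasing distance from H:
H: 0
J: 4  (via H)
D: 5  (via J)
C: 6  (via H)
F: 6  (via J)
E: 7  (via H)
B: 8  (via D)
K: 8  (via E)
A: 9  (via H)
G: 15  (via A)
I: 15  (via F)
Shortest route: H → J → F → I = 15.

15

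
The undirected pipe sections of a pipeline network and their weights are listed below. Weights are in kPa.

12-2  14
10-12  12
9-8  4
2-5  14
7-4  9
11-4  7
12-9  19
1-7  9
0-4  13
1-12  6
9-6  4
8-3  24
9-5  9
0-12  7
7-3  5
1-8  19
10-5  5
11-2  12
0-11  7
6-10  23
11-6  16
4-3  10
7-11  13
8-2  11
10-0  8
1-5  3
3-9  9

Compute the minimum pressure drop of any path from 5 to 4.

21 kPa

Compare a few routes:
5 → 10 → 0 → 4: 5+8+13 = 26
5 → 10 → 0 → 11 → 4: 5+8+7+7 = 27
5 → 1 → 7 → 4: 3+9+9 = 21
The minimum is 21 kPa via 5 → 1 → 7 → 4.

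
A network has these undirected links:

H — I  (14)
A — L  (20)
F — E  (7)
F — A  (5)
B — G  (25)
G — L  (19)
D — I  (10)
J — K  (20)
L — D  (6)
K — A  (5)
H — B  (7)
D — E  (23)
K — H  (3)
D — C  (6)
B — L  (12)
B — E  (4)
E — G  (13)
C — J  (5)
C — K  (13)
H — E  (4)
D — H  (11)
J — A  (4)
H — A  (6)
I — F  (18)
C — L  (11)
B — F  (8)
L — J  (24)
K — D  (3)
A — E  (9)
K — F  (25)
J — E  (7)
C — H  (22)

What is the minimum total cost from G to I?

31

Enumerating some paths:
G–E–H–I: 13+4+14 = 31
G–L–D–I: 19+6+10 = 35
G–E–H–K–D–I: 13+4+3+3+10 = 33
The minimum is 31 via G–E–H–I.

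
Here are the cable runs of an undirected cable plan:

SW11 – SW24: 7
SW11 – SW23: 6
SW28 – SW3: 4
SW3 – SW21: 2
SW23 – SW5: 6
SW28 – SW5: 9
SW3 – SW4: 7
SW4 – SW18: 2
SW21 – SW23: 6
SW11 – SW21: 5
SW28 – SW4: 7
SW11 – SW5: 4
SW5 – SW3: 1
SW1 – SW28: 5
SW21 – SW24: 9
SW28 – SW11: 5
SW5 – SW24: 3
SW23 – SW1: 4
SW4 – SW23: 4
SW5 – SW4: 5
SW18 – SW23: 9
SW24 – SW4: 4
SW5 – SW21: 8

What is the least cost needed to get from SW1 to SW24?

Shortest distances from SW1:
SW1: 0
SW23: 4  (via SW1)
SW28: 5  (via SW1)
SW4: 8  (via SW23)
SW3: 9  (via SW28)
SW18: 10  (via SW4)
SW21: 10  (via SW23)
SW11: 10  (via SW23)
SW5: 10  (via SW23)
SW24: 12  (via SW4)
Shortest route: SW1–SW23–SW4–SW24 = 12.

12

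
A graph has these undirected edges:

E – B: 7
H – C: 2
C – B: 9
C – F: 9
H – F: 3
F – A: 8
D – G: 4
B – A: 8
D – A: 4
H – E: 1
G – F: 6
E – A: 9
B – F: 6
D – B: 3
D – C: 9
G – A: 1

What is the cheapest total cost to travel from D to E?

Settle nodes by increasing distance from D:
D: 0
B: 3  (via D)
A: 4  (via D)
G: 4  (via D)
C: 9  (via D)
F: 9  (via B)
E: 10  (via B)
Shortest route: D → B → E = 10.

10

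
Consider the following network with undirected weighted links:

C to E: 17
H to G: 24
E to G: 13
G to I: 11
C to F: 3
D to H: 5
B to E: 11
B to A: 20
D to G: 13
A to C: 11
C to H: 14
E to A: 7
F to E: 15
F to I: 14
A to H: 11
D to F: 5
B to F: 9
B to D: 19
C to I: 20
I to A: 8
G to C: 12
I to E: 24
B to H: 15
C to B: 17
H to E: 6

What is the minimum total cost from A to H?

11

Settle nodes by increasing distance from A:
A: 0
E: 7  (via A)
I: 8  (via A)
C: 11  (via A)
H: 11  (via A)
Shortest route: A–H = 11.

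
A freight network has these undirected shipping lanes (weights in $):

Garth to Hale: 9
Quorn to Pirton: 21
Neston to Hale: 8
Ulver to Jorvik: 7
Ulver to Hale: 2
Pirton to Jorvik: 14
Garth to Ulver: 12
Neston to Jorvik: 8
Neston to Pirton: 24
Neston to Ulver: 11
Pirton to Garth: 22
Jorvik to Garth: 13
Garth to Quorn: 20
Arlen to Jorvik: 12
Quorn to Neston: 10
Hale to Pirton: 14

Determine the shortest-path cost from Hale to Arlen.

Candidate routes:
Hale - Neston - Jorvik - Arlen: 8+8+12 = 28
Hale - Ulver - Jorvik - Arlen: 2+7+12 = 21
Hale - Ulver - Neston - Jorvik - Arlen: 2+11+8+12 = 33
Cheapest is Hale - Ulver - Jorvik - Arlen at $21.

$21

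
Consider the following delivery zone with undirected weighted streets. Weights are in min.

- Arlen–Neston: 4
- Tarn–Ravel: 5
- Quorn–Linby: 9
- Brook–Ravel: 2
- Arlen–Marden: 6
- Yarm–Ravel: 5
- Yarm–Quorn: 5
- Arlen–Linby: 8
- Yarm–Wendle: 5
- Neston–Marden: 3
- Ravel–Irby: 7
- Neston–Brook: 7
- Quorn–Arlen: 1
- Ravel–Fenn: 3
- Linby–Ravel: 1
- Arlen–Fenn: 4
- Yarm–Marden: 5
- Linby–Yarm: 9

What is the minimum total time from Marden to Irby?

17 min

Candidate routes:
Marden–Neston–Brook–Ravel–Irby: 3+7+2+7 = 19
Marden–Neston–Arlen–Fenn–Ravel–Irby: 3+4+4+3+7 = 21
Marden–Yarm–Ravel–Irby: 5+5+7 = 17
Marden–Arlen–Fenn–Ravel–Irby: 6+4+3+7 = 20
The minimum is 17 min via Marden–Yarm–Ravel–Irby.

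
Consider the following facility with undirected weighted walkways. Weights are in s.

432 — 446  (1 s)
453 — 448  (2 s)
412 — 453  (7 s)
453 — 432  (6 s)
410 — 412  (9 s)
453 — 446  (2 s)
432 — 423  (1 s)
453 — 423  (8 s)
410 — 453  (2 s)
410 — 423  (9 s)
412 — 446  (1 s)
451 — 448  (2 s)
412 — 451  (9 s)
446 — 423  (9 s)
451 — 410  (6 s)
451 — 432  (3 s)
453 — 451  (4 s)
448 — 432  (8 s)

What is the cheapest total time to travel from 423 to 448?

6 s

Candidate routes:
423–432–453–448: 1+6+2 = 9
423–432–451–448: 1+3+2 = 6
423–432–448: 1+8 = 9
Cheapest is 423–432–451–448 at 6 s.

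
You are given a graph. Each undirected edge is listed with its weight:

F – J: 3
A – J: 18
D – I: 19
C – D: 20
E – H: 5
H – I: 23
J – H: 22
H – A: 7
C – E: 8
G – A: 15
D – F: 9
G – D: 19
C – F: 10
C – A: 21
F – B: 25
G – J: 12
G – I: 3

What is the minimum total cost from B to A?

Settle nodes by increasing distance from B:
B: 0
F: 25  (via B)
J: 28  (via F)
D: 34  (via F)
C: 35  (via F)
G: 40  (via J)
E: 43  (via C)
I: 43  (via G)
A: 46  (via J)
Shortest route: B → F → J → A = 46.

46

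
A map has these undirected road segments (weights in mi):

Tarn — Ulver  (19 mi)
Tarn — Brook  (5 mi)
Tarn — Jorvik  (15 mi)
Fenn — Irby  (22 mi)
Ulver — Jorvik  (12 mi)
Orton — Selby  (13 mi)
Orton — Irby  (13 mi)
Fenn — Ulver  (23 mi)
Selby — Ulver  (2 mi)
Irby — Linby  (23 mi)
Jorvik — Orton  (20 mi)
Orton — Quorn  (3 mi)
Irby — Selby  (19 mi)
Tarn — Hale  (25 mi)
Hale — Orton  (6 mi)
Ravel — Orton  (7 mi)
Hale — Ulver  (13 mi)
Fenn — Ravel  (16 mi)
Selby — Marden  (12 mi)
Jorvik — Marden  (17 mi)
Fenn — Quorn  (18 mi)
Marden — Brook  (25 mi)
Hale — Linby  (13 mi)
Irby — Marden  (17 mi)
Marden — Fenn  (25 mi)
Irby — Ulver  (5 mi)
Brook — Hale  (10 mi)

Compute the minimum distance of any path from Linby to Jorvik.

38 mi

Candidate routes:
Linby - Hale - Ulver - Jorvik: 13+13+12 = 38
Linby - Hale - Orton - Jorvik: 13+6+20 = 39
The minimum is 38 mi via Linby - Hale - Ulver - Jorvik.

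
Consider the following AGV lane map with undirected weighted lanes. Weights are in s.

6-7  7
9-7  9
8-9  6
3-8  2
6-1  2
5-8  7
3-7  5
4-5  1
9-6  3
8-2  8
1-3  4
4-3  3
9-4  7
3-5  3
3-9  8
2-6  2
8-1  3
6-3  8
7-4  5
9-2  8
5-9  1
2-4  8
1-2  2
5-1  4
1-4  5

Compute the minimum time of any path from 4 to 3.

Shortest distances from 4:
4: 0
5: 1  (via 4)
9: 2  (via 5)
3: 3  (via 4)
Shortest route: 4–3 = 3 s.

3 s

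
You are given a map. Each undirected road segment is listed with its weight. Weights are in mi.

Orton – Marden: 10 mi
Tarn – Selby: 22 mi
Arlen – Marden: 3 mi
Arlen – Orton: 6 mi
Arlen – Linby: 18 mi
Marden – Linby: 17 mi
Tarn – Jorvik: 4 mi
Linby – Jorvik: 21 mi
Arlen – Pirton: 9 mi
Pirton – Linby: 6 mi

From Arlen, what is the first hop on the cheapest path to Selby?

Pirton

Enumerating some paths:
Arlen–Linby–Jorvik–Tarn–Selby: 18+21+4+22 = 65
Arlen–Marden–Linby–Jorvik–Tarn–Selby: 3+17+21+4+22 = 67
Arlen–Pirton–Linby–Jorvik–Tarn–Selby: 9+6+21+4+22 = 62
The minimum is 62 mi via Arlen–Pirton–Linby–Jorvik–Tarn–Selby.
So from Arlen the first move is to Pirton.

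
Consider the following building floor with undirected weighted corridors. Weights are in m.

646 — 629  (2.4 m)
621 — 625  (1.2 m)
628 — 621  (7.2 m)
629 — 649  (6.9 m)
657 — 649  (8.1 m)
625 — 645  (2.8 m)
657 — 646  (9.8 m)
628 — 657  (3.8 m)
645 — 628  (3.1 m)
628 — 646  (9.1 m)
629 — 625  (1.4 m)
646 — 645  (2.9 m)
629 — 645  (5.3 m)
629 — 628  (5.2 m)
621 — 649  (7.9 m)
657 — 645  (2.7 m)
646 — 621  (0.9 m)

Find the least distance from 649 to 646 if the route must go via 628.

17.9 m

Best 649 to 628: 649 → 657 → 628 costing 11.9
Shortest 628→646: 628 → 645 → 646 = 6
Total via 628: 11.9 + 6 = 17.9 m.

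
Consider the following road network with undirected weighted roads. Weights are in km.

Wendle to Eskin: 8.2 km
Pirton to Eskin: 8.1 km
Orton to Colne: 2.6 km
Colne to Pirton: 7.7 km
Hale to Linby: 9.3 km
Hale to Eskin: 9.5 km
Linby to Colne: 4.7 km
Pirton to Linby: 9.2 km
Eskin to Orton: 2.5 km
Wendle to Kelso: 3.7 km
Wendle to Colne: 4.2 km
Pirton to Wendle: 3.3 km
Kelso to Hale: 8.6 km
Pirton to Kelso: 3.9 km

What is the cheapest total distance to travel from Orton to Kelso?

10.5 km

Running Dijkstra from Orton:
Orton: 0
Eskin: 2.5  (via Orton)
Colne: 2.6  (via Orton)
Wendle: 6.8  (via Colne)
Linby: 7.3  (via Colne)
Pirton: 10.1  (via Wendle)
Kelso: 10.5  (via Wendle)
Shortest route: Orton → Colne → Wendle → Kelso = 10.5 km.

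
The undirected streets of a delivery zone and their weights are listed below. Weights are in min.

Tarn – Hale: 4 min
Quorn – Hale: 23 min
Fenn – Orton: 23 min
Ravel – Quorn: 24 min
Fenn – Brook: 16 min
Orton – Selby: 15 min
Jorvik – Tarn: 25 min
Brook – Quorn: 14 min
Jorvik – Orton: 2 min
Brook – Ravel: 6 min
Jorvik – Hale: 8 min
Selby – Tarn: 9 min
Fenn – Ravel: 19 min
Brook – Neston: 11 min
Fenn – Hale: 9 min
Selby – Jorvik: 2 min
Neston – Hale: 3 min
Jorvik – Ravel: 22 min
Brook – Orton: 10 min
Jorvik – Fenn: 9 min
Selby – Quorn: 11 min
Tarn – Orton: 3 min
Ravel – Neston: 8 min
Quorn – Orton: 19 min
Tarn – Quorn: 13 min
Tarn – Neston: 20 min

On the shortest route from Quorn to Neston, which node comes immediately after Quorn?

Tarn

Candidate routes:
Quorn - Selby - Jorvik - Hale - Neston: 11+2+8+3 = 24
Quorn - Tarn - Hale - Neston: 13+4+3 = 20
Cheapest is Quorn - Tarn - Hale - Neston at 20 min.
So from Quorn the first move is to Tarn.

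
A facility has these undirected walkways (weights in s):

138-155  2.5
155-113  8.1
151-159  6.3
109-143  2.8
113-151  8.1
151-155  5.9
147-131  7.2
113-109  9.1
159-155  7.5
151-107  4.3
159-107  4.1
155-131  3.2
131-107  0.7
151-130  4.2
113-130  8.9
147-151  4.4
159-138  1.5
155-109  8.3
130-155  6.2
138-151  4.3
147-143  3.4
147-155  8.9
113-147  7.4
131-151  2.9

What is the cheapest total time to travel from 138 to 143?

12.1 s

Candidate routes:
138 → 155 → 147 → 143: 2.5+8.9+3.4 = 14.8
138 → 155 → 109 → 143: 2.5+8.3+2.8 = 13.6
138 → 151 → 147 → 143: 4.3+4.4+3.4 = 12.1
138 → 159 → 151 → 147 → 143: 1.5+6.3+4.4+3.4 = 15.6
Cheapest is 138 → 151 → 147 → 143 at 12.1 s.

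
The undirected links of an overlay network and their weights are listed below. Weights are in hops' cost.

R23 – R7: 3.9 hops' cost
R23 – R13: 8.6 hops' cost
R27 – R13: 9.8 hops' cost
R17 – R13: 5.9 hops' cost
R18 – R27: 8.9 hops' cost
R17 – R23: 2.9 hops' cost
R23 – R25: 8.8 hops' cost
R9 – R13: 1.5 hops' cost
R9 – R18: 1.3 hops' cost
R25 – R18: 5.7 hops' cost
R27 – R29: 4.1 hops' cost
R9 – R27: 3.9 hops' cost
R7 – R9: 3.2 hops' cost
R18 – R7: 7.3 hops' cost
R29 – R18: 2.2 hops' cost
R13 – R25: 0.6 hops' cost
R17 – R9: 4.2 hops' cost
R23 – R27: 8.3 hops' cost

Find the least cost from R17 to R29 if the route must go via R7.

Shortest R17→R7: R17–R23–R7 = 6.8
Shortest R7→R29: R7–R9–R18–R29 = 6.7
Total via R7: 6.8 + 6.7 = 13.5 hops' cost.

13.5 hops' cost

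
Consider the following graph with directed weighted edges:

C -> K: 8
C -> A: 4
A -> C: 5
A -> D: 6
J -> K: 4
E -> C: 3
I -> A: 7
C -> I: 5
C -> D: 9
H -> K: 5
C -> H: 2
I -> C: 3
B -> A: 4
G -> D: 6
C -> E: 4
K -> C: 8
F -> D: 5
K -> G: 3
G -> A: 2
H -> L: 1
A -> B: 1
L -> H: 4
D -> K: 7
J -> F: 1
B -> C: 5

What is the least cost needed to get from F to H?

22

Settle nodes by increasing distance from F:
F: 0
D: 5  (via F)
K: 12  (via D)
G: 15  (via K)
A: 17  (via G)
B: 18  (via A)
C: 20  (via K)
H: 22  (via C)
Shortest route: F → D → K → C → H = 22.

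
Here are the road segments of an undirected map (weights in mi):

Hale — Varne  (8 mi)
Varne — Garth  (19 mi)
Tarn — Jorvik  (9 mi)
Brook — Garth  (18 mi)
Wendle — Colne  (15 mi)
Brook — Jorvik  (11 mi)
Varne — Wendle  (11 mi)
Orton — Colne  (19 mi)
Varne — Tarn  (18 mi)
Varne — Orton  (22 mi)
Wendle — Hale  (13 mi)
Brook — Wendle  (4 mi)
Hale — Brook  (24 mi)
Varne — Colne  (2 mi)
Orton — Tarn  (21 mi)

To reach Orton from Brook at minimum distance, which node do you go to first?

Wendle

Enumerating some paths:
Brook–Wendle–Varne–Orton: 4+11+22 = 37
Brook–Jorvik–Tarn–Orton: 11+9+21 = 41
Brook–Wendle–Varne–Colne–Orton: 4+11+2+19 = 36
Brook–Wendle–Colne–Orton: 4+15+19 = 38
Cheapest is Brook–Wendle–Varne–Colne–Orton at 36 mi.
So from Brook the first move is to Wendle.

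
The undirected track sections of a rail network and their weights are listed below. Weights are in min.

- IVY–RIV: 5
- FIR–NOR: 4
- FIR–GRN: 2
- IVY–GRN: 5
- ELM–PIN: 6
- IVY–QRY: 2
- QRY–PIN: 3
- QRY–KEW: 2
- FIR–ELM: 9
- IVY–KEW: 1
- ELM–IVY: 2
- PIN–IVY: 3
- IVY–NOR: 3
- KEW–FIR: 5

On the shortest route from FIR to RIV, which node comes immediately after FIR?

Enumerating some paths:
FIR → KEW → IVY → RIV: 5+1+5 = 11
FIR → GRN → IVY → RIV: 2+5+5 = 12
FIR → NOR → IVY → RIV: 4+3+5 = 12
The minimum is 11 min via FIR → KEW → IVY → RIV.
So from FIR the first move is to KEW.

KEW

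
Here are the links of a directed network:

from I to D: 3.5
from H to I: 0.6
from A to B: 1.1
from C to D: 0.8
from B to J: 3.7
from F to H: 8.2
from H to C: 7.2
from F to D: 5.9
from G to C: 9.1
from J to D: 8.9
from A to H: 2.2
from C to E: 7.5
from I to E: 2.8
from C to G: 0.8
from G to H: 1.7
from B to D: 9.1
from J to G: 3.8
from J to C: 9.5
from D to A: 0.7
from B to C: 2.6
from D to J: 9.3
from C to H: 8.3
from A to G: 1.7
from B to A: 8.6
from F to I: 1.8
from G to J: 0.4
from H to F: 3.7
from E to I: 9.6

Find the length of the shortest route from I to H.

Compare a few routes:
I → D → A → G → H: 3.5+0.7+1.7+1.7 = 7.6
I → D → A → B → C → G → H: 3.5+0.7+1.1+2.6+0.8+1.7 = 10.4
I → D → A → B → J → G → H: 3.5+0.7+1.1+3.7+3.8+1.7 = 14.5
I → D → A → H: 3.5+0.7+2.2 = 6.4
The minimum is 6.4 via I → D → A → H.

6.4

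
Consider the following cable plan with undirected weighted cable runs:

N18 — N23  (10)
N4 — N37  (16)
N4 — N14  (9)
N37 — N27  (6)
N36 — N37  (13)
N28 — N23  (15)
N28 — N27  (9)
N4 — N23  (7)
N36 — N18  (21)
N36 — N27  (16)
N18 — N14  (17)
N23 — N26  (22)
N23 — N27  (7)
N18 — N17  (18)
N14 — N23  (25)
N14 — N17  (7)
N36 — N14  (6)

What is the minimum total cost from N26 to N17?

45

Candidate routes:
N26–N23–N14–N17: 22+25+7 = 54
N26–N23–N18–N17: 22+10+18 = 50
N26–N23–N4–N14–N17: 22+7+9+7 = 45
N26–N23–N18–N14–N17: 22+10+17+7 = 56
Cheapest is N26–N23–N4–N14–N17 at 45.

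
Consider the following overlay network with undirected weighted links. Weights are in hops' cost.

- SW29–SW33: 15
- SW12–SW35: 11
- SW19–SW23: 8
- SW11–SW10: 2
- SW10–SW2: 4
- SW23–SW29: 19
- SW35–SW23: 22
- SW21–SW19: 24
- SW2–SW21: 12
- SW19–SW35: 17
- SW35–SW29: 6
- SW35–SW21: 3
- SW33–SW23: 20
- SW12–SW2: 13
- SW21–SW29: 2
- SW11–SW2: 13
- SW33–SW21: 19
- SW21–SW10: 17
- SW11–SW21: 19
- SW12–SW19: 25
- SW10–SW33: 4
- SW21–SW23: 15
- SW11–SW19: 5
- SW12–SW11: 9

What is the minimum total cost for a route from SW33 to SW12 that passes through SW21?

31 hops' cost

Best SW33 to SW21: SW33–SW29–SW21 costing 17
Shortest SW21→SW12: SW21–SW35–SW12 = 14
Total via SW21: 17 + 14 = 31 hops' cost.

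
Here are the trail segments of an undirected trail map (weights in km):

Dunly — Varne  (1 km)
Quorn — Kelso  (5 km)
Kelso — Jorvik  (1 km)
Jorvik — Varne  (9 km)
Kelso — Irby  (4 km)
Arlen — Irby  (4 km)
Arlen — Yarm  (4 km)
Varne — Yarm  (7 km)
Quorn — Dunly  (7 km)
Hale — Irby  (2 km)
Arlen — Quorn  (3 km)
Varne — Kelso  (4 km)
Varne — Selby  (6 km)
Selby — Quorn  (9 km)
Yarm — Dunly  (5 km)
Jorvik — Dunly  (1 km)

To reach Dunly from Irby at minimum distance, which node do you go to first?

Enumerating some paths:
Irby–Kelso–Jorvik–Dunly: 4+1+1 = 6
Irby–Arlen–Yarm–Dunly: 4+4+5 = 13
Irby–Kelso–Varne–Dunly: 4+4+1 = 9
The minimum is 6 km via Irby–Kelso–Jorvik–Dunly.
So from Irby the first move is to Kelso.

Kelso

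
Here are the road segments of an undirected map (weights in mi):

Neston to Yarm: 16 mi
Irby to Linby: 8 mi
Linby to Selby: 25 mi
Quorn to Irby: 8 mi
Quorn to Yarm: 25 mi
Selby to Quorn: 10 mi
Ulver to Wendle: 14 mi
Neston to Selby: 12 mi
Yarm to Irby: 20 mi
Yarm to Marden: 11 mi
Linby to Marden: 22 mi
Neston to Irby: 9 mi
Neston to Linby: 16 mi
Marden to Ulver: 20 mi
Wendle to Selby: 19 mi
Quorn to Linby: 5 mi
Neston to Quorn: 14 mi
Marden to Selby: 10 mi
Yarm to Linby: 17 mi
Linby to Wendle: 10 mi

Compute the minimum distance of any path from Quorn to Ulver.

Running Dijkstra from Quorn:
Quorn: 0
Linby: 5  (via Quorn)
Irby: 8  (via Quorn)
Selby: 10  (via Quorn)
Neston: 14  (via Quorn)
Wendle: 15  (via Linby)
Marden: 20  (via Selby)
Yarm: 22  (via Linby)
Ulver: 29  (via Wendle)
Shortest route: Quorn–Linby–Wendle–Ulver = 29 mi.

29 mi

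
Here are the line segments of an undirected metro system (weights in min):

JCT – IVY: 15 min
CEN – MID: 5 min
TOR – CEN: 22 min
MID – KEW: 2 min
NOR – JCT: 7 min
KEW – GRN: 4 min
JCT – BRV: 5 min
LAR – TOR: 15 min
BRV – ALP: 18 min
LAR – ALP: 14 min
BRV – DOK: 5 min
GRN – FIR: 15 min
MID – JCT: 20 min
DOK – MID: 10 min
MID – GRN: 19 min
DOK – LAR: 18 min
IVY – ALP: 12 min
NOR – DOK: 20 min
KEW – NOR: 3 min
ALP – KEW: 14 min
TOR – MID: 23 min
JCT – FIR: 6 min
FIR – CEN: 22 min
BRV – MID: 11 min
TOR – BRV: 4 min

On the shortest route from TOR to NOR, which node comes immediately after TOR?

Candidate routes:
TOR–BRV–MID–KEW–NOR: 4+11+2+3 = 20
TOR–BRV–JCT–NOR: 4+5+7 = 16
Cheapest is TOR–BRV–JCT–NOR at 16 min.
So from TOR the first move is to BRV.

BRV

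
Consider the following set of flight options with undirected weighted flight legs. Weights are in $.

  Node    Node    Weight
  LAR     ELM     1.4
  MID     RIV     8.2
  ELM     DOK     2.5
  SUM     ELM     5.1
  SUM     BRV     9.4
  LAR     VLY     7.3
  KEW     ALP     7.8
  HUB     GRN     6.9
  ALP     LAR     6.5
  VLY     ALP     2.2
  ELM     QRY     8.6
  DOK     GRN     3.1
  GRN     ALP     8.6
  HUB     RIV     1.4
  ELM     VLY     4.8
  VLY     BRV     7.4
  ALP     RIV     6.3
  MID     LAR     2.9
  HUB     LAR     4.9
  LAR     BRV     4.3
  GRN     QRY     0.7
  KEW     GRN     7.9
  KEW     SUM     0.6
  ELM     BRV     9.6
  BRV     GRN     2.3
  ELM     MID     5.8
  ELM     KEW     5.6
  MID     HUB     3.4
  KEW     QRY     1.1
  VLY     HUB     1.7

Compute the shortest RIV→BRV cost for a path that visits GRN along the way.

$10.6

Shortest RIV→GRN: RIV → HUB → GRN = 8.3
Shortest GRN→BRV: GRN → BRV = 2.3
Total via GRN: 8.3 + 2.3 = $10.6.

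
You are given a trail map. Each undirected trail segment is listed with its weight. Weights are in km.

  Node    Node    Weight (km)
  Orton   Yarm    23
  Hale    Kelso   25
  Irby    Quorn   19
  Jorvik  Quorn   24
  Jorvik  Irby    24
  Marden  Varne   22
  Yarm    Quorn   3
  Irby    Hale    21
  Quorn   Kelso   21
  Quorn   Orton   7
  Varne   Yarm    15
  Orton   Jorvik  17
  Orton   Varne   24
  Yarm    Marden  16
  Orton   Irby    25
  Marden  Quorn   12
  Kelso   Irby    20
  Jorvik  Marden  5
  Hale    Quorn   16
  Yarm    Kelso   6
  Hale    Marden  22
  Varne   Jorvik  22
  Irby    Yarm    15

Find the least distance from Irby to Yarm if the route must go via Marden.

Shortest Irby→Marden: Irby → Jorvik → Marden = 29
Best Marden to Yarm: Marden → Quorn → Yarm costing 15
Total via Marden: 29 + 15 = 44 km.

44 km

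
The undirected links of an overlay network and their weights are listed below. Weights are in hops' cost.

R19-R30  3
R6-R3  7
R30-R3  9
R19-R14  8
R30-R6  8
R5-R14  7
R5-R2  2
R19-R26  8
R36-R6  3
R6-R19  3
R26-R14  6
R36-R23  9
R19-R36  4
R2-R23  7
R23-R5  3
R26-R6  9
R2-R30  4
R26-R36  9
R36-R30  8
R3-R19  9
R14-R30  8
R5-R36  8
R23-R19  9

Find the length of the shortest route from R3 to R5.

15 hops' cost

Settle nodes by increasing distance from R3:
R3: 0
R6: 7  (via R3)
R30: 9  (via R3)
R19: 9  (via R3)
R36: 10  (via R6)
R2: 13  (via R30)
R5: 15  (via R2)
Shortest route: R3 → R30 → R2 → R5 = 15 hops' cost.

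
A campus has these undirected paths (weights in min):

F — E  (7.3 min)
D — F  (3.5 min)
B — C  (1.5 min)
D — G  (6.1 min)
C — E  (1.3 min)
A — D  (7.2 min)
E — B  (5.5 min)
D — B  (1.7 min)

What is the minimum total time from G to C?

9.3 min

Compare a few routes:
G - D - B - C: 6.1+1.7+1.5 = 9.3
G - D - B - E - C: 6.1+1.7+5.5+1.3 = 14.6
Cheapest is G - D - B - C at 9.3 min.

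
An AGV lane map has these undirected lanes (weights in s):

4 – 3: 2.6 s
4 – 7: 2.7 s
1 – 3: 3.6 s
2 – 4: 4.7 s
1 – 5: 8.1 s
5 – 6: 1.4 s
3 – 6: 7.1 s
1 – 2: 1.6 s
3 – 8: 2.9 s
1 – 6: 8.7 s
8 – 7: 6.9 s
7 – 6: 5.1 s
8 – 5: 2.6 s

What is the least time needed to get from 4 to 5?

8.1 s

Shortest distances from 4:
4: 0
3: 2.6  (via 4)
7: 2.7  (via 4)
2: 4.7  (via 4)
8: 5.5  (via 3)
1: 6.2  (via 3)
6: 7.8  (via 7)
5: 8.1  (via 8)
Shortest route: 4 → 3 → 8 → 5 = 8.1 s.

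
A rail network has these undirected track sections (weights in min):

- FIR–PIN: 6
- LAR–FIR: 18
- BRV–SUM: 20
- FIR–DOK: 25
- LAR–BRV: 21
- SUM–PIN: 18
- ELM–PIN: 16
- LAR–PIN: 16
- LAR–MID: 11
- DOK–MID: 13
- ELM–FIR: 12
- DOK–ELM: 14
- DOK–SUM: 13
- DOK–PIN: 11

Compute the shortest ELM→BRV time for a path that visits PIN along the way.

Shortest ELM→PIN: ELM–PIN = 16
Shortest PIN→BRV: PIN–LAR–BRV = 37
Total via PIN: 16 + 37 = 53 min.

53 min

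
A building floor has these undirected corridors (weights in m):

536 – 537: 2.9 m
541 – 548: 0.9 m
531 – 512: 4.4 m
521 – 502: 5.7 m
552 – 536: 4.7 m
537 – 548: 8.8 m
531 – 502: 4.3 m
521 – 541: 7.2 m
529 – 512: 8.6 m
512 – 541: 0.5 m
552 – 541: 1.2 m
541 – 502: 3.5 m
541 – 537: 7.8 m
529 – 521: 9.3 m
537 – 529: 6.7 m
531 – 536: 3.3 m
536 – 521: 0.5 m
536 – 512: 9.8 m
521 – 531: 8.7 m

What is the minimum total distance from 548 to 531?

Compare a few routes:
548 → 541 → 502 → 531: 0.9+3.5+4.3 = 8.7
548 → 541 → 512 → 531: 0.9+0.5+4.4 = 5.8
Cheapest is 548 → 541 → 512 → 531 at 5.8 m.

5.8 m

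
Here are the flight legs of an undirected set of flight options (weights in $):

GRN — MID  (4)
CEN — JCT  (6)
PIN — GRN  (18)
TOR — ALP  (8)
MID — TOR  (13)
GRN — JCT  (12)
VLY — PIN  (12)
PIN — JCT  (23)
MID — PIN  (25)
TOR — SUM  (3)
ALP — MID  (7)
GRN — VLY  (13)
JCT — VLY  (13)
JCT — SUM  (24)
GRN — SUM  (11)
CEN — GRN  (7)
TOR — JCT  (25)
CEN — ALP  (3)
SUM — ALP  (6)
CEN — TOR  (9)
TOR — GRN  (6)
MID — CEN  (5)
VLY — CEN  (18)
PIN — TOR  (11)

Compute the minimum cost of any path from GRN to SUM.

$9

Shortest distances from GRN:
GRN: 0
MID: 4  (via GRN)
TOR: 6  (via GRN)
CEN: 7  (via GRN)
SUM: 9  (via TOR)
Shortest route: GRN → TOR → SUM = $9.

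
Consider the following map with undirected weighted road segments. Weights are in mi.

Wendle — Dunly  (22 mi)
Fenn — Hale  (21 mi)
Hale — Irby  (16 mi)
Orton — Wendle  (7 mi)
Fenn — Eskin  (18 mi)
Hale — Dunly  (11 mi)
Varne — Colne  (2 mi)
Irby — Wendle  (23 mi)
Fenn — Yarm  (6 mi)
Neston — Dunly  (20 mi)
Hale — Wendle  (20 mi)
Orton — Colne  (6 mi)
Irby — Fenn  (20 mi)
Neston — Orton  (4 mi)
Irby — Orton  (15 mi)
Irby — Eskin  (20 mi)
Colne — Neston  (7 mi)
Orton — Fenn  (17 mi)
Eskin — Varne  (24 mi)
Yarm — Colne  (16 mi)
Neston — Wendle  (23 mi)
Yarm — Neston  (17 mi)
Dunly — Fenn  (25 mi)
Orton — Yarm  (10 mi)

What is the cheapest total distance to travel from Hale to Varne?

35 mi

Shortest distances from Hale:
Hale: 0
Dunly: 11  (via Hale)
Irby: 16  (via Hale)
Wendle: 20  (via Hale)
Fenn: 21  (via Hale)
Yarm: 27  (via Fenn)
Orton: 27  (via Wendle)
Neston: 31  (via Dunly)
Colne: 33  (via Orton)
Varne: 35  (via Colne)
Shortest route: Hale → Wendle → Orton → Colne → Varne = 35 mi.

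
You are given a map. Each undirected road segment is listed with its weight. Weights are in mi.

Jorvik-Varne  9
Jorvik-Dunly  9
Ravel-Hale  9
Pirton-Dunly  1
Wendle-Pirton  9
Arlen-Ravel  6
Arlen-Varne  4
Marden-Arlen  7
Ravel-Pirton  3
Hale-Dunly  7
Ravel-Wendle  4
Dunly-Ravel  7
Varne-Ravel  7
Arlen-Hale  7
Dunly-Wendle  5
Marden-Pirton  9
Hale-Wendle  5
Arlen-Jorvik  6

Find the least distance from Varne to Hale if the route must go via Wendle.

16 mi

Best Varne to Wendle: Varne–Ravel–Wendle costing 11
Best Wendle to Hale: Wendle–Hale costing 5
Total via Wendle: 11 + 5 = 16 mi.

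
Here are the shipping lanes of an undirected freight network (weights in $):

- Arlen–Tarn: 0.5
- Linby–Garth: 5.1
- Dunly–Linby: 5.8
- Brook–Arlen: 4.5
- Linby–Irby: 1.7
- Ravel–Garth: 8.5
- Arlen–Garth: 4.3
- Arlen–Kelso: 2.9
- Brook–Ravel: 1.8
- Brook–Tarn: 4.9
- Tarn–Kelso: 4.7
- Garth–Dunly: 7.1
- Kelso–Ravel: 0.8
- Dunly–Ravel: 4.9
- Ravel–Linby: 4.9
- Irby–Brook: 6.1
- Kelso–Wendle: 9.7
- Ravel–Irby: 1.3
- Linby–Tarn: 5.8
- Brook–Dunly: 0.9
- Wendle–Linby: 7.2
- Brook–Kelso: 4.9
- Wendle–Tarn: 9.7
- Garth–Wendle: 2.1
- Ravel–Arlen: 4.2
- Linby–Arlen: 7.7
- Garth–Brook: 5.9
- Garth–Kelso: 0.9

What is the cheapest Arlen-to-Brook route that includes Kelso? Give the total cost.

Shortest Arlen→Kelso: Arlen–Kelso = 2.9
Shortest Kelso→Brook: Kelso–Ravel–Brook = 2.6
Total via Kelso: 2.9 + 2.6 = $5.5.

$5.5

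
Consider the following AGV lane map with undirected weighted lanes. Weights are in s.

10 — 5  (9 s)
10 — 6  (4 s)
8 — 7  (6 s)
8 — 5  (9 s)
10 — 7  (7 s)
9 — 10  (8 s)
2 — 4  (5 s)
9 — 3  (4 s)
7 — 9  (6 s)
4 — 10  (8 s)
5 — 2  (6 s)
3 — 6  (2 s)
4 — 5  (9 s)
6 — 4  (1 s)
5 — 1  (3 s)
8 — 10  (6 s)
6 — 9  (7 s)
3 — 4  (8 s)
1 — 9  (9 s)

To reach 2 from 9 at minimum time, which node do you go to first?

Compare a few routes:
9–3–6–4–2: 4+2+1+5 = 12
9–6–4–2: 7+1+5 = 13
9–10–6–4–2: 8+4+1+5 = 18
9–3–4–2: 4+8+5 = 17
The minimum is 12 s via 9–3–6–4–2.
So from 9 the first move is to 3.

3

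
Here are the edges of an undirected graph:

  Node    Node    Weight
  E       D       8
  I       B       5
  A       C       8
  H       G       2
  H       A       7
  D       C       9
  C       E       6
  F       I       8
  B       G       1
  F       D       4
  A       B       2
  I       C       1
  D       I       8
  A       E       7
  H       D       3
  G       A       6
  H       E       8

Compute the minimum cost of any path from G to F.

Shortest distances from G:
G: 0
B: 1  (via G)
H: 2  (via G)
A: 3  (via B)
D: 5  (via H)
I: 6  (via B)
C: 7  (via I)
F: 9  (via D)
Shortest route: G → H → D → F = 9.

9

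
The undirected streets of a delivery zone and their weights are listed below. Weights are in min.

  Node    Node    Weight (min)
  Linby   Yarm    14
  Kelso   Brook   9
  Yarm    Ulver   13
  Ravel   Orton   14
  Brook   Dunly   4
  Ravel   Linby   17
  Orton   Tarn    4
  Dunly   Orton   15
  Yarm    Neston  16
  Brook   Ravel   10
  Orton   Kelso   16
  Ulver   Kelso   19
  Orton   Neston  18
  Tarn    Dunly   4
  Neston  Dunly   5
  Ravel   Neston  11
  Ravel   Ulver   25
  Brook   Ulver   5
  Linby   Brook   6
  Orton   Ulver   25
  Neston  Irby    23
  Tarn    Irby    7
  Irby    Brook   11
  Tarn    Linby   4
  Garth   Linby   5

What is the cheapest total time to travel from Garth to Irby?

Shortest distances from Garth:
Garth: 0
Linby: 5  (via Garth)
Tarn: 9  (via Linby)
Brook: 11  (via Linby)
Orton: 13  (via Tarn)
Dunly: 13  (via Tarn)
Ulver: 16  (via Brook)
Irby: 16  (via Tarn)
Shortest route: Garth → Linby → Tarn → Irby = 16 min.

16 min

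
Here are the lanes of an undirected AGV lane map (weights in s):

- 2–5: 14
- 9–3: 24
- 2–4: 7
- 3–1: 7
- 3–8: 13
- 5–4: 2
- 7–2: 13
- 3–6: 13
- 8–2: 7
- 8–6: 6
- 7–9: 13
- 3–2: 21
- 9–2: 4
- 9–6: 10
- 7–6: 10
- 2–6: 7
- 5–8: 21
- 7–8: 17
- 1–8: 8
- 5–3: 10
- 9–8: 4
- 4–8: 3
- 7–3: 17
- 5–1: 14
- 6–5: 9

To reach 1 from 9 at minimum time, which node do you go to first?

Enumerating some paths:
9 - 2 - 4 - 8 - 1: 4+7+3+8 = 22
9 - 8 - 1: 4+8 = 12
9 - 2 - 8 - 1: 4+7+8 = 19
The minimum is 12 s via 9 - 8 - 1.
So from 9 the first move is to 8.

8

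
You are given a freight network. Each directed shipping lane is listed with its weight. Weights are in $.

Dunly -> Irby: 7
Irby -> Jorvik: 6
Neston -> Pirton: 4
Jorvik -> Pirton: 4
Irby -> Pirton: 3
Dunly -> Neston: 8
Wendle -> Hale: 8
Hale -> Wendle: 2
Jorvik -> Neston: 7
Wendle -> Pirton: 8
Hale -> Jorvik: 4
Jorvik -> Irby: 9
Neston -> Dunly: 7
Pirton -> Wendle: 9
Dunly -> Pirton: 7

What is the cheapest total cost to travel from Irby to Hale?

$20

Enumerating some paths:
Irby → Jorvik → Pirton → Wendle → Hale: 6+4+9+8 = 27
Irby → Pirton → Wendle → Hale: 3+9+8 = 20
Irby → Jorvik → Neston → Dunly → Pirton → Wendle → Hale: 6+7+7+7+9+8 = 44
Irby → Jorvik → Neston → Pirton → Wendle → Hale: 6+7+4+9+8 = 34
Cheapest is Irby → Pirton → Wendle → Hale at $20.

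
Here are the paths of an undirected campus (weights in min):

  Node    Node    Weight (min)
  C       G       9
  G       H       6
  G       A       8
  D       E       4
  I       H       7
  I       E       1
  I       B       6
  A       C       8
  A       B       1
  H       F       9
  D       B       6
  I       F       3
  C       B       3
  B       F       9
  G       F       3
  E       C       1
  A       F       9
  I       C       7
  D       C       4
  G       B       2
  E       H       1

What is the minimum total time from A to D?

Shortest distances from A:
A: 0
B: 1  (via A)
G: 3  (via B)
C: 4  (via B)
E: 5  (via C)
F: 6  (via G)
H: 6  (via E)
I: 6  (via E)
D: 7  (via B)
Shortest route: A–B–D = 7 min.

7 min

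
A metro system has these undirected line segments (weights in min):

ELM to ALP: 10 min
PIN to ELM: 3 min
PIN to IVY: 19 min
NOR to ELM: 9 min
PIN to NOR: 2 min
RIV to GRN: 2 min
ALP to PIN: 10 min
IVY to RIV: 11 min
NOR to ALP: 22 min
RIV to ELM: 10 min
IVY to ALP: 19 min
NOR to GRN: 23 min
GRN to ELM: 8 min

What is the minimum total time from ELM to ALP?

Running Dijkstra from ELM:
ELM: 0
PIN: 3  (via ELM)
NOR: 5  (via PIN)
GRN: 8  (via ELM)
ALP: 10  (via ELM)
Shortest route: ELM → ALP = 10 min.

10 min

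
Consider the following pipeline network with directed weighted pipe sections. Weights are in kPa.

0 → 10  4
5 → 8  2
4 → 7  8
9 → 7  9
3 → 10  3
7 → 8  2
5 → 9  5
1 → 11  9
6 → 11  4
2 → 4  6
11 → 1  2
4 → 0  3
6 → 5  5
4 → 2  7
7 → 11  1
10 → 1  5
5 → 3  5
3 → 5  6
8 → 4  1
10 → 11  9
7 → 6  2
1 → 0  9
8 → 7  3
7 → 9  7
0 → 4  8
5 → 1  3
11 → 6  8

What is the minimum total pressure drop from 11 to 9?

Shortest distances from 11:
11: 0
1: 2  (via 11)
6: 8  (via 11)
0: 11  (via 1)
5: 13  (via 6)
8: 15  (via 5)
10: 15  (via 0)
4: 16  (via 8)
3: 18  (via 5)
7: 18  (via 8)
9: 18  (via 5)
Shortest route: 11 → 6 → 5 → 9 = 18 kPa.

18 kPa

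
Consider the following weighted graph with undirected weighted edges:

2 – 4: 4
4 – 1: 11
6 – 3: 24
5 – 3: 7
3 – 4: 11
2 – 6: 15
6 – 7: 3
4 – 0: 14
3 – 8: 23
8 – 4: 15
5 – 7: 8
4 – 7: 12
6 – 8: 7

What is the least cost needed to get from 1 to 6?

26

Shortest distances from 1:
1: 0
4: 11  (via 1)
2: 15  (via 4)
3: 22  (via 4)
7: 23  (via 4)
0: 25  (via 4)
6: 26  (via 7)
Shortest route: 1 → 4 → 7 → 6 = 26.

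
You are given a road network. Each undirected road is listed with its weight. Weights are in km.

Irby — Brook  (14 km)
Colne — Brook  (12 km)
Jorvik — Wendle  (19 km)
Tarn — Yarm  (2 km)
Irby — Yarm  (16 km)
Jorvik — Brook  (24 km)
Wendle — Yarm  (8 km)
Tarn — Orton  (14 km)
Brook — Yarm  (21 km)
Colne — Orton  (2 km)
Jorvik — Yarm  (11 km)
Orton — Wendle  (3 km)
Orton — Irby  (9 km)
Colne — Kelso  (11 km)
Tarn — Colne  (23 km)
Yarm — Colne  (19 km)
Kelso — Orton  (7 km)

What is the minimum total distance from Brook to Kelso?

21 km

Settle nodes by increasing distance from Brook:
Brook: 0
Colne: 12  (via Brook)
Irby: 14  (via Brook)
Orton: 14  (via Colne)
Wendle: 17  (via Orton)
Kelso: 21  (via Orton)
Shortest route: Brook–Colne–Orton–Kelso = 21 km.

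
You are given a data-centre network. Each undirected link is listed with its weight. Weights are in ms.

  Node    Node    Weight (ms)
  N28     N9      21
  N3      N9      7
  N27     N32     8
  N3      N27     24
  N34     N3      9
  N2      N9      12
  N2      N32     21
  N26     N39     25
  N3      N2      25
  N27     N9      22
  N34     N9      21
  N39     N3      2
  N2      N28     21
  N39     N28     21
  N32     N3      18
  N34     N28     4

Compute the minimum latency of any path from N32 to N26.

Shortest distances from N32:
N32: 0
N27: 8  (via N32)
N3: 18  (via N32)
N39: 20  (via N3)
N2: 21  (via N32)
N9: 25  (via N3)
N34: 27  (via N3)
N28: 31  (via N34)
N26: 45  (via N39)
Shortest route: N32–N3–N39–N26 = 45 ms.

45 ms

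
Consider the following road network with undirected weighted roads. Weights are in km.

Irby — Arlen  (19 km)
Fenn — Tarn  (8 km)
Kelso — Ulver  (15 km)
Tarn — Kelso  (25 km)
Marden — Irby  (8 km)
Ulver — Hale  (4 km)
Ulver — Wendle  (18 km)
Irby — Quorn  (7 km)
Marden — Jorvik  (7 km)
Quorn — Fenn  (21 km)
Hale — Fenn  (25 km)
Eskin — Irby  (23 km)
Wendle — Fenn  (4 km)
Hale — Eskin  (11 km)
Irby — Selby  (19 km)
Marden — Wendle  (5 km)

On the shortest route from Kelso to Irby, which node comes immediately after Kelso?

Ulver

Enumerating some paths:
Kelso–Tarn–Fenn–Wendle–Marden–Irby: 25+8+4+5+8 = 50
Kelso–Tarn–Fenn–Quorn–Irby: 25+8+21+7 = 61
Kelso–Ulver–Wendle–Marden–Irby: 15+18+5+8 = 46
Kelso–Ulver–Hale–Eskin–Irby: 15+4+11+23 = 53
The minimum is 46 km via Kelso–Ulver–Wendle–Marden–Irby.
So from Kelso the first move is to Ulver.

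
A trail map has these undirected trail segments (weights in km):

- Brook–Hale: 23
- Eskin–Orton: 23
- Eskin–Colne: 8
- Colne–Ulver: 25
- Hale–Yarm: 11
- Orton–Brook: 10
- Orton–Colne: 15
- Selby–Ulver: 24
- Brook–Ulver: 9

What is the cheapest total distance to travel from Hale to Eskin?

Running Dijkstra from Hale:
Hale: 0
Yarm: 11  (via Hale)
Brook: 23  (via Hale)
Ulver: 32  (via Brook)
Orton: 33  (via Brook)
Colne: 48  (via Orton)
Selby: 56  (via Ulver)
Eskin: 56  (via Orton)
Shortest route: Hale–Brook–Orton–Eskin = 56 km.

56 km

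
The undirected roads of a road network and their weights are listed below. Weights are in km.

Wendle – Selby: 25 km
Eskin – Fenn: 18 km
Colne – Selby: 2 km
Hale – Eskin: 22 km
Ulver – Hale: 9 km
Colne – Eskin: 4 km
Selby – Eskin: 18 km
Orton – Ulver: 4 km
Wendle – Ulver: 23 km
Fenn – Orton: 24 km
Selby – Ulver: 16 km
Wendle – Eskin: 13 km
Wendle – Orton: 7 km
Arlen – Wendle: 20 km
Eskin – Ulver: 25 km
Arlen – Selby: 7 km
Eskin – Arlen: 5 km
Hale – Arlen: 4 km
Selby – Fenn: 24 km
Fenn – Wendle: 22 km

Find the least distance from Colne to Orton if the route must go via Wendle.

Best Colne to Wendle: Colne–Eskin–Wendle costing 17
Shortest Wendle→Orton: Wendle–Orton = 7
Total via Wendle: 17 + 7 = 24 km.

24 km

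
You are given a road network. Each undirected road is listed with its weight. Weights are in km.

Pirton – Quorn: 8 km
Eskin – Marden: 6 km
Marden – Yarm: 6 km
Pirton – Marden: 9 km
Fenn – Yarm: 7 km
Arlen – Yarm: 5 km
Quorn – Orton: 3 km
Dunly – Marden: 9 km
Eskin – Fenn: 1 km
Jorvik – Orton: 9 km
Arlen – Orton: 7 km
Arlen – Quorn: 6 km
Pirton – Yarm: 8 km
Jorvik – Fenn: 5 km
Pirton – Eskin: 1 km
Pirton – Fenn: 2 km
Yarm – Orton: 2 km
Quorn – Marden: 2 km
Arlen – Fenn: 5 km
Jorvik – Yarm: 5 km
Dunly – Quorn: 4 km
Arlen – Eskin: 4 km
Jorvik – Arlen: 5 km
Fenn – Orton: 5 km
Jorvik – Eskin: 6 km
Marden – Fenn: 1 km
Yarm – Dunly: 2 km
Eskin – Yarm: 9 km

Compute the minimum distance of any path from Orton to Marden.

Compare a few routes:
Orton - Quorn - Marden: 3+2 = 5
Orton - Yarm - Marden: 2+6 = 8
Orton - Yarm - Fenn - Marden: 2+7+1 = 10
Orton - Fenn - Marden: 5+1 = 6
Cheapest is Orton - Quorn - Marden at 5 km.

5 km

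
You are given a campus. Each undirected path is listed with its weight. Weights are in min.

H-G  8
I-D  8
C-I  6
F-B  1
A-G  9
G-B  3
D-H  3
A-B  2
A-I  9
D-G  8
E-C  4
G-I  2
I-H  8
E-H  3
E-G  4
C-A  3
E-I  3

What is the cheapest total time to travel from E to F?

Shortest distances from E:
E: 0
H: 3  (via E)
I: 3  (via E)
C: 4  (via E)
G: 4  (via E)
D: 6  (via H)
A: 7  (via C)
B: 7  (via G)
F: 8  (via B)
Shortest route: E → G → B → F = 8 min.

8 min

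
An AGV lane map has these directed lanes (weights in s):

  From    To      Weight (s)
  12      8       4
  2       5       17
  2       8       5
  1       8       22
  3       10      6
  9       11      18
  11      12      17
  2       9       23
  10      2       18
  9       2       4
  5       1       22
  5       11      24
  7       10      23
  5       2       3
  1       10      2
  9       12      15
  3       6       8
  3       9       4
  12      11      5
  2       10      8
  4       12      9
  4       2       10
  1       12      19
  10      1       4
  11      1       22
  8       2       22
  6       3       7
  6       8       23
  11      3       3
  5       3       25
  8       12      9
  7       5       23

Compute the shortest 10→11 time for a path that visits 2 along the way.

37 s

Shortest 10→2: 10 → 2 = 18
Shortest 2→11: 2 → 8 → 12 → 11 = 19
Total via 2: 18 + 19 = 37 s.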